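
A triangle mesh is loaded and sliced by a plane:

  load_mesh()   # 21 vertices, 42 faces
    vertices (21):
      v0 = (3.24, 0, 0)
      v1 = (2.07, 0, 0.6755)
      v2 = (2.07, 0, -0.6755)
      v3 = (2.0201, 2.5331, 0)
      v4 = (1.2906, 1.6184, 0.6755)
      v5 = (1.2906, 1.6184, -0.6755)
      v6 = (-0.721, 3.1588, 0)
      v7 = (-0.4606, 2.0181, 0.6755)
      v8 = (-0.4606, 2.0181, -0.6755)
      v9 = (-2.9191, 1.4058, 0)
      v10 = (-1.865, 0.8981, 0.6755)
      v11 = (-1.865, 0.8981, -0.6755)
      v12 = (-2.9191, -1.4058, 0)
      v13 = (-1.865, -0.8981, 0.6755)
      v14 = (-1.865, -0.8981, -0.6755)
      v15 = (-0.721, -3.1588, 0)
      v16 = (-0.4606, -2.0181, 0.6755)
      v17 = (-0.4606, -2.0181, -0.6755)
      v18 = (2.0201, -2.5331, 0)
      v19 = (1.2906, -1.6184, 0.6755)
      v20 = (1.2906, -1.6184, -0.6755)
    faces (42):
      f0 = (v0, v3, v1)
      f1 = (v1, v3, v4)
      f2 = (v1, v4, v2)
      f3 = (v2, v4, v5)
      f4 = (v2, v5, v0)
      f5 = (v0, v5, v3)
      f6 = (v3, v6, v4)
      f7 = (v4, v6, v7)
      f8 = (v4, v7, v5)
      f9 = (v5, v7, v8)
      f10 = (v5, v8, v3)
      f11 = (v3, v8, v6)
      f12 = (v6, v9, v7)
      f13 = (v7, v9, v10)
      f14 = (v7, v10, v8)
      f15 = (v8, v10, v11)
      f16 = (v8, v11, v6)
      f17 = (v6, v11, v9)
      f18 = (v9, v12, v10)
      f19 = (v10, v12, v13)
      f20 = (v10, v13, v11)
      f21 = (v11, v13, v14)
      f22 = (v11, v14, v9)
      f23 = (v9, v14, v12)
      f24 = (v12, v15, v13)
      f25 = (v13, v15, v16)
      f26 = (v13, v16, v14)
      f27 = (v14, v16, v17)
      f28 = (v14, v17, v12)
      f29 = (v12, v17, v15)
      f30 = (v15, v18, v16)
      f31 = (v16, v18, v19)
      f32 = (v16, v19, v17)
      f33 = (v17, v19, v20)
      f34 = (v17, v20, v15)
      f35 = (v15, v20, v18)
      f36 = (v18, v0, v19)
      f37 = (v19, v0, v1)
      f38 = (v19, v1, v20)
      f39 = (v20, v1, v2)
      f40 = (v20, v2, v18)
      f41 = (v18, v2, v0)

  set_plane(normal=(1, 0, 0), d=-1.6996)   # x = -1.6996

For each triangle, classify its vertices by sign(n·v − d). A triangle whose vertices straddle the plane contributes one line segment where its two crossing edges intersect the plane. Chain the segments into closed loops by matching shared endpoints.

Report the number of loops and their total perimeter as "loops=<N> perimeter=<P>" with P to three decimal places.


Straddling triangles (12 of 42):
  (v6,v9,v7) [+-+] → (-1.6996, 2.37836, 0)–(-1.6996, 1.70952, 0.335071)  len=0.7481
  (v7,v9,v10) [+--] → (-1.6996, 1.70952, 0.335071)–(-1.6996, 1.03001, 0.6755)  len=0.7600
  (v7,v10,v8) [+-+] → (-1.6996, 1.03001, 0.6755)–(-1.6996, 1.03001, 0.516389)  len=0.1591
  (v8,v10,v11) [+--] → (-1.6996, 1.03001, 0.516389)–(-1.6996, 1.03001, -0.6755)  len=1.1919
  (v8,v11,v6) [+-+] → (-1.6996, 1.03001, -0.6755)–(-1.6996, 1.22495, -0.577836)  len=0.2180
  (v6,v11,v9) [+--] → (-1.6996, 1.22495, -0.577836)–(-1.6996, 2.37836, 0)  len=1.2901
  (v12,v15,v13) [-+-] → (-1.6996, -2.37836, 0)–(-1.6996, -1.22495, 0.577836)  len=1.2901
  (v13,v15,v16) [-++] → (-1.6996, -1.22495, 0.577836)–(-1.6996, -1.03001, 0.6755)  len=0.2180
  (v13,v16,v14) [-+-] → (-1.6996, -1.03001, 0.6755)–(-1.6996, -1.03001, -0.516389)  len=1.1919
  (v14,v16,v17) [-++] → (-1.6996, -1.03001, -0.516389)–(-1.6996, -1.03001, -0.6755)  len=0.1591
  (v14,v17,v12) [-+-] → (-1.6996, -1.03001, -0.6755)–(-1.6996, -1.70952, -0.335071)  len=0.7600
  (v12,v17,v15) [-++] → (-1.6996, -1.70952, -0.335071)–(-1.6996, -2.37836, 0)  len=0.7481

Chained into 2 loop(s):
  loop 1: 6 segments, perimeter = 4.3672
  loop 2: 6 segments, perimeter = 4.3672
Total perimeter = 8.734

loops=2 perimeter=8.734


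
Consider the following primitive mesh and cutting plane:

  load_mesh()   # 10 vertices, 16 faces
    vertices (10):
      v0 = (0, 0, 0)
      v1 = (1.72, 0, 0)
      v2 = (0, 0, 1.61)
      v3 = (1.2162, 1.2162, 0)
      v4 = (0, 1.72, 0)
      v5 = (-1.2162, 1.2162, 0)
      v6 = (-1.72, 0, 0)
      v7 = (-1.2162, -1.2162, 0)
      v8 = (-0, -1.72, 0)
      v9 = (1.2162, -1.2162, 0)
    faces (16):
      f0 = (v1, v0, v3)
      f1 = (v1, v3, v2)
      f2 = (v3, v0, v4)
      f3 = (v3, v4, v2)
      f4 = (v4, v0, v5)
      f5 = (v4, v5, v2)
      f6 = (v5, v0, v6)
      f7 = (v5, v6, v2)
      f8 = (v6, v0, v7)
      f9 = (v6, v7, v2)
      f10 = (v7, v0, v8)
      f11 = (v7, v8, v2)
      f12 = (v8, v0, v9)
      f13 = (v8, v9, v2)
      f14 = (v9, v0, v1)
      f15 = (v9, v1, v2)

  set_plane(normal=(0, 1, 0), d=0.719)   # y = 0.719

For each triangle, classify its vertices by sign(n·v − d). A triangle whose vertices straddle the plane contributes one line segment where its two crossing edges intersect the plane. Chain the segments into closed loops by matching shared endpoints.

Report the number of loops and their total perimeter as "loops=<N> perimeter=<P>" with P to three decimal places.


Straddling triangles (8 of 16):
  (v1,v0,v3) [--+] → (0.719, 0.719, 0)–(1.42216, 0.719, 0)  len=0.7032
  (v1,v3,v2) [-+-] → (1.42216, 0.719, 0)–(0.719, 0.719, 0.658191)  len=0.9631
  (v3,v0,v4) [+-+] → (0.719, 0.719, 0)–(0, 0.719, 0)  len=0.7190
  (v3,v4,v2) [++-] → (0, 0.719, 0.936983)–(0.719, 0.719, 0.658191)  len=0.7712
  (v4,v0,v5) [+-+] → (0, 0.719, 0)–(-0.719, 0.719, 0)  len=0.7190
  (v4,v5,v2) [++-] → (-0.719, 0.719, 0.658191)–(0, 0.719, 0.936983)  len=0.7712
  (v5,v0,v6) [+--] → (-0.719, 0.719, 0)–(-1.42216, 0.719, 0)  len=0.7032
  (v5,v6,v2) [+--] → (-1.42216, 0.719, 0)–(-0.719, 0.719, 0.658191)  len=0.9631

Chained into 1 loop(s):
  loop 1: 8 segments, perimeter = 6.3129
Total perimeter = 6.313

loops=1 perimeter=6.313


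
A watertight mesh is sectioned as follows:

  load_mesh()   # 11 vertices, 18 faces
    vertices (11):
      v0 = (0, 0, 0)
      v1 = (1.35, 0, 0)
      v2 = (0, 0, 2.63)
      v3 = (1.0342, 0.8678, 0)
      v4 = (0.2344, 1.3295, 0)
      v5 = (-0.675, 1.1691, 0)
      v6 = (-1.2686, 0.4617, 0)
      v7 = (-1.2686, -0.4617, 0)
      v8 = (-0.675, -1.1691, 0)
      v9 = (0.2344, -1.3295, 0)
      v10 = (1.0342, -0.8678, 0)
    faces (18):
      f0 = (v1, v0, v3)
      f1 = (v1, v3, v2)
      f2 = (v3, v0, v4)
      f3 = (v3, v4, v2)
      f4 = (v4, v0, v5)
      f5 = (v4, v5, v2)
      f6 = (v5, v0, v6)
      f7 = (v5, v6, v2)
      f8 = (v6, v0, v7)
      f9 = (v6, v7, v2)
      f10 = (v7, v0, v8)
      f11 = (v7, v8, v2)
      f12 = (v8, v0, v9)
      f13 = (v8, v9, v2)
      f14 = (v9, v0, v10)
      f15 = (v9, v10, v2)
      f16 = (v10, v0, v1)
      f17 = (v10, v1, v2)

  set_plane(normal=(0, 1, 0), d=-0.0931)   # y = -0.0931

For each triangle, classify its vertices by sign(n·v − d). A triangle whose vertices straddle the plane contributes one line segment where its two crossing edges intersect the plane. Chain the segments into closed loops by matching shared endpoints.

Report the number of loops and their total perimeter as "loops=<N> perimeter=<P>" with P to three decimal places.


loops=1 perimeter=8.145

Straddling triangles (10 of 18):
  (v6,v0,v7) [++-] → (-0.255808, -0.0931, 0)–(-1.2686, -0.0931, 0)  len=1.0128
  (v6,v7,v2) [+-+] → (-1.2686, -0.0931, 0)–(-0.255808, -0.0931, 2.09967)  len=2.3312
  (v7,v0,v8) [-+-] → (-0.255808, -0.0931, 0)–(-0.0537529, -0.0931, 0)  len=0.2021
  (v7,v8,v2) [--+] → (-0.0537529, -0.0931, 2.42056)–(-0.255808, -0.0931, 2.09967)  len=0.3792
  (v8,v0,v9) [-+-] → (-0.0537529, -0.0931, 0)–(0.0164142, -0.0931, 0)  len=0.0702
  (v8,v9,v2) [--+] → (0.0164142, -0.0931, 2.44583)–(-0.0537529, -0.0931, 2.42056)  len=0.0746
  (v9,v0,v10) [-+-] → (0.0164142, -0.0931, 0)–(0.110952, -0.0931, 0)  len=0.0945
  (v9,v10,v2) [--+] → (0.110952, -0.0931, 2.34785)–(0.0164142, -0.0931, 2.44583)  len=0.1362
  (v10,v0,v1) [-++] → (0.110952, -0.0931, 0)–(1.31612, -0.0931, 0)  len=1.2052
  (v10,v1,v2) [-++] → (1.31612, -0.0931, 0)–(0.110952, -0.0931, 2.34785)  len=2.6391

Chained into 1 loop(s):
  loop 1: 10 segments, perimeter = 8.1449
Total perimeter = 8.145


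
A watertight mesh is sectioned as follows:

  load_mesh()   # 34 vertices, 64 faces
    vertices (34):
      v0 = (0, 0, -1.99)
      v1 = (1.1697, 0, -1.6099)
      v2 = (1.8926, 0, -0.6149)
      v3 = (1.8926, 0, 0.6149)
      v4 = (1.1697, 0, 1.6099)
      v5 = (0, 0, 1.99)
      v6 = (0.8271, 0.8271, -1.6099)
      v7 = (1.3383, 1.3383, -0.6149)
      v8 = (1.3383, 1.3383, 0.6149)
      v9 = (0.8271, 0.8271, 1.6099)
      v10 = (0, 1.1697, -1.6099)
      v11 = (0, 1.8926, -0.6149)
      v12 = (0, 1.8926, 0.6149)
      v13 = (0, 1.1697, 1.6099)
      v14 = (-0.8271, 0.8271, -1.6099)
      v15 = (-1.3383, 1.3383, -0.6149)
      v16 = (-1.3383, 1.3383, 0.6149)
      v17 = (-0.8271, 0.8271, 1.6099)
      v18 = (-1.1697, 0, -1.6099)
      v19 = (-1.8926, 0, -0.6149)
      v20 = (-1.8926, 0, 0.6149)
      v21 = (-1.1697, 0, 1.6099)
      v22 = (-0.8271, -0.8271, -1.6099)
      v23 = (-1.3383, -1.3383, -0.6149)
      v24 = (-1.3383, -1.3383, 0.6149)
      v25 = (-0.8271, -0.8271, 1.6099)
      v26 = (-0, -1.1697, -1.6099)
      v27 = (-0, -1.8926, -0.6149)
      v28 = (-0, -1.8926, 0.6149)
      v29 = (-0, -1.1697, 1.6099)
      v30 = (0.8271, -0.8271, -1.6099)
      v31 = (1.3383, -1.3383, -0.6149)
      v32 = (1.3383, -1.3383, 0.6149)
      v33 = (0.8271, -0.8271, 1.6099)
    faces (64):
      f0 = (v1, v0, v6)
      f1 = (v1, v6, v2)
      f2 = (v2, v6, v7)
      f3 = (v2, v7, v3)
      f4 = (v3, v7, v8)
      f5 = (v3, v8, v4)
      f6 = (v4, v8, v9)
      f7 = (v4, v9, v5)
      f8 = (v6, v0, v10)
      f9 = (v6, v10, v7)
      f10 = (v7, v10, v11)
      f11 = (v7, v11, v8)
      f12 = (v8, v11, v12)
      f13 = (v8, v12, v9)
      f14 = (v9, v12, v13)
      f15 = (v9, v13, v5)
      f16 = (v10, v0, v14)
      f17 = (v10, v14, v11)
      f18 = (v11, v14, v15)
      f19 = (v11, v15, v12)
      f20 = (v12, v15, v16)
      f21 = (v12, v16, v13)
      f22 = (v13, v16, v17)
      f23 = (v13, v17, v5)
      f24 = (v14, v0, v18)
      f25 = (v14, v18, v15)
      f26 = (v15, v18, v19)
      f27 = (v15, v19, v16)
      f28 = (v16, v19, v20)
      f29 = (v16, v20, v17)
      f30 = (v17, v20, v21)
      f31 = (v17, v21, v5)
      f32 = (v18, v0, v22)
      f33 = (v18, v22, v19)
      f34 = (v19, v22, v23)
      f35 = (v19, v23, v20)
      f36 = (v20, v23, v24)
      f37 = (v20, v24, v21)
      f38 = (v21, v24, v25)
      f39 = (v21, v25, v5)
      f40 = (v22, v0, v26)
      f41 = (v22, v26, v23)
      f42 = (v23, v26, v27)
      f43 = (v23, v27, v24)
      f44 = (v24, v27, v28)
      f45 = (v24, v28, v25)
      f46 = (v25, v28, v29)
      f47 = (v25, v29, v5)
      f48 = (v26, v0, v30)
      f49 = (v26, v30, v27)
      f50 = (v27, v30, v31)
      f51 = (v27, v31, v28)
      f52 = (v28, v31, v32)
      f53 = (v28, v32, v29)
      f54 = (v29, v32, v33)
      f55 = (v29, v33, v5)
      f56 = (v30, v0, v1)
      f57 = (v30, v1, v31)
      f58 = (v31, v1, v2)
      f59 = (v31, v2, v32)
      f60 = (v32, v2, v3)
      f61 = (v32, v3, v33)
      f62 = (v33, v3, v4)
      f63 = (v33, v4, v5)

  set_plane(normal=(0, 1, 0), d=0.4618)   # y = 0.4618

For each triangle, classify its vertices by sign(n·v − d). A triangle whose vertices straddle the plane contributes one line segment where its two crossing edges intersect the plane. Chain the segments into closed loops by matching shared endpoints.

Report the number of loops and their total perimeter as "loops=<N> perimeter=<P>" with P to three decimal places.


loops=1 perimeter=11.416

Straddling triangles (20 of 64):
  (v1,v0,v6) [--+] → (0.4618, 0.4618, -1.77778)–(0.978414, 0.4618, -1.6099)  len=0.5432
  (v1,v6,v2) [-+-] → (0.978414, 0.4618, -1.6099)–(1.29769, 0.4618, -1.17044)  len=0.5432
  (v2,v6,v7) [-++] → (1.29769, 0.4618, -1.17044)–(1.70133, 0.4618, -0.6149)  len=0.6867
  (v2,v7,v3) [-+-] → (1.70133, 0.4618, -0.6149)–(1.70133, 0.4618, 0.19054)  len=0.8054
  (v3,v7,v8) [-++] → (1.70133, 0.4618, 0.19054)–(1.70133, 0.4618, 0.6149)  len=0.4244
  (v3,v8,v4) [-+-] → (1.70133, 0.4618, 0.6149)–(1.22788, 0.4618, 1.26656)  len=0.8055
  (v4,v8,v9) [-++] → (1.22788, 0.4618, 1.26656)–(0.978414, 0.4618, 1.6099)  len=0.4244
  (v4,v9,v5) [-+-] → (0.978414, 0.4618, 1.6099)–(0.4618, 0.4618, 1.77778)  len=0.5432
  (v6,v0,v10) [+-+] → (0.4618, 0.4618, -1.77778)–(0, 0.4618, -1.83994)  len=0.4660
  (v9,v13,v5) [++-] → (0, 0.4618, 1.83994)–(0.4618, 0.4618, 1.77778)  len=0.4660
  (v10,v0,v14) [+-+] → (0, 0.4618, -1.83994)–(-0.4618, 0.4618, -1.77778)  len=0.4660
  (v13,v17,v5) [++-] → (-0.4618, 0.4618, 1.77778)–(0, 0.4618, 1.83994)  len=0.4660
  (v14,v0,v18) [+--] → (-0.4618, 0.4618, -1.77778)–(-0.978414, 0.4618, -1.6099)  len=0.5432
  (v14,v18,v15) [+-+] → (-0.978414, 0.4618, -1.6099)–(-1.22788, 0.4618, -1.26656)  len=0.4244
  (v15,v18,v19) [+--] → (-1.22788, 0.4618, -1.26656)–(-1.70133, 0.4618, -0.6149)  len=0.8055
  (v15,v19,v16) [+-+] → (-1.70133, 0.4618, -0.6149)–(-1.70133, 0.4618, -0.19054)  len=0.4244
  (v16,v19,v20) [+--] → (-1.70133, 0.4618, -0.19054)–(-1.70133, 0.4618, 0.6149)  len=0.8054
  (v16,v20,v17) [+-+] → (-1.70133, 0.4618, 0.6149)–(-1.29769, 0.4618, 1.17044)  len=0.6867
  (v17,v20,v21) [+--] → (-1.29769, 0.4618, 1.17044)–(-0.978414, 0.4618, 1.6099)  len=0.5432
  (v17,v21,v5) [+--] → (-0.978414, 0.4618, 1.6099)–(-0.4618, 0.4618, 1.77778)  len=0.5432

Chained into 1 loop(s):
  loop 1: 20 segments, perimeter = 11.4158
Total perimeter = 11.416


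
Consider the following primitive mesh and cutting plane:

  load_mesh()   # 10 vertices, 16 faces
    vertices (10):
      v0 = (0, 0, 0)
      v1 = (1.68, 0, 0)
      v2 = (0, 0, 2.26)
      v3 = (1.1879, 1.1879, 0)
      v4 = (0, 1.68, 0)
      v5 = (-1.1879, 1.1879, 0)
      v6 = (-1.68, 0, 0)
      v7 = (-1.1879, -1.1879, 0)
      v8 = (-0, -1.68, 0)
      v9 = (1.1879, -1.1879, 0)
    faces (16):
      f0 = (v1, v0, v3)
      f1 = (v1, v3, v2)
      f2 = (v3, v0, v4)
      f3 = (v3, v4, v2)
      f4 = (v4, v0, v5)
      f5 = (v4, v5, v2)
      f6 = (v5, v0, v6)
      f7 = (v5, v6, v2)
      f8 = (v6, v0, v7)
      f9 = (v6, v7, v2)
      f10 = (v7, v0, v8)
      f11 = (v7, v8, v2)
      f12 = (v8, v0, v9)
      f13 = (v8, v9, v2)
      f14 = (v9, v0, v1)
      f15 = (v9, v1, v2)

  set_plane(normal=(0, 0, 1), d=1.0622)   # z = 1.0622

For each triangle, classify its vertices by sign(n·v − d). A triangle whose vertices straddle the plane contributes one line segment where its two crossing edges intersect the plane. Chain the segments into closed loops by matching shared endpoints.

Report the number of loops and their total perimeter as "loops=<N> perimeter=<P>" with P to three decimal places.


loops=1 perimeter=5.452

Straddling triangles (8 of 16):
  (v1,v3,v2) [--+] → (0.629587, 0.629587, 1.0622)–(0.8904, 0, 1.0622)  len=0.6815
  (v3,v4,v2) [--+] → (0, 0.8904, 1.0622)–(0.629587, 0.629587, 1.0622)  len=0.6815
  (v4,v5,v2) [--+] → (-0.629587, 0.629587, 1.0622)–(0, 0.8904, 1.0622)  len=0.6815
  (v5,v6,v2) [--+] → (-0.8904, 0, 1.0622)–(-0.629587, 0.629587, 1.0622)  len=0.6815
  (v6,v7,v2) [--+] → (-0.629587, -0.629587, 1.0622)–(-0.8904, 0, 1.0622)  len=0.6815
  (v7,v8,v2) [--+] → (0, -0.8904, 1.0622)–(-0.629587, -0.629587, 1.0622)  len=0.6815
  (v8,v9,v2) [--+] → (0.629587, -0.629587, 1.0622)–(0, -0.8904, 1.0622)  len=0.6815
  (v9,v1,v2) [--+] → (0.8904, 0, 1.0622)–(0.629587, -0.629587, 1.0622)  len=0.6815

Chained into 1 loop(s):
  loop 1: 8 segments, perimeter = 5.4518
Total perimeter = 5.452


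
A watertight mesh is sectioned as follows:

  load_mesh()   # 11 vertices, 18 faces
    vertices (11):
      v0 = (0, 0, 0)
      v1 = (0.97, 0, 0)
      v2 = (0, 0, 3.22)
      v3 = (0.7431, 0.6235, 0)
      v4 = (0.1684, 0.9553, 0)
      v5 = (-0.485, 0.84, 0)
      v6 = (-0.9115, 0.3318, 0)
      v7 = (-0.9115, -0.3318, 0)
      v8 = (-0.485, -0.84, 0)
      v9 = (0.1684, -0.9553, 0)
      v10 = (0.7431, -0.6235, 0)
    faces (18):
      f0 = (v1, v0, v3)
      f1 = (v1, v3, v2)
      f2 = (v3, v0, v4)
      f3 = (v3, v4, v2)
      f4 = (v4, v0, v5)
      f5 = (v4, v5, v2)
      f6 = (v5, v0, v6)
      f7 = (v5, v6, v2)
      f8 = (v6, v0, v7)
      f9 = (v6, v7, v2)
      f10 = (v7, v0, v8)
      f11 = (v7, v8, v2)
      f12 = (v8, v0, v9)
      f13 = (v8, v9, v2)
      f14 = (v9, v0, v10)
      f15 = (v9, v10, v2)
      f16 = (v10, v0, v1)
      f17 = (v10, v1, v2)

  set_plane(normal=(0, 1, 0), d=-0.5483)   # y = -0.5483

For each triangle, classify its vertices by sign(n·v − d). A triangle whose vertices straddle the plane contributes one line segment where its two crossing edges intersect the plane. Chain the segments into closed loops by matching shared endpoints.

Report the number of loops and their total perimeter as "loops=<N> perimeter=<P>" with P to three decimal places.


Straddling triangles (8 of 18):
  (v7,v0,v8) [++-] → (-0.316578, -0.5483, 0)–(-0.729805, -0.5483, 0)  len=0.4132
  (v7,v8,v2) [+-+] → (-0.729805, -0.5483, 0)–(-0.316578, -0.5483, 1.11818)  len=1.1921
  (v8,v0,v9) [-+-] → (-0.316578, -0.5483, 0)–(0.0966542, -0.5483, 0)  len=0.4132
  (v8,v9,v2) [--+] → (0.0966542, -0.5483, 1.37186)–(-0.316578, -0.5483, 1.11818)  len=0.4849
  (v9,v0,v10) [-+-] → (0.0966542, -0.5483, 0)–(0.653475, -0.5483, 0)  len=0.5568
  (v9,v10,v2) [--+] → (0.653475, -0.5483, 0.388362)–(0.0966542, -0.5483, 1.37186)  len=1.1302
  (v10,v0,v1) [-++] → (0.653475, -0.5483, 0)–(0.770466, -0.5483, 0)  len=0.1170
  (v10,v1,v2) [-++] → (0.770466, -0.5483, 0)–(0.653475, -0.5483, 0.388362)  len=0.4056

Chained into 1 loop(s):
  loop 1: 8 segments, perimeter = 4.7130
Total perimeter = 4.713

loops=1 perimeter=4.713


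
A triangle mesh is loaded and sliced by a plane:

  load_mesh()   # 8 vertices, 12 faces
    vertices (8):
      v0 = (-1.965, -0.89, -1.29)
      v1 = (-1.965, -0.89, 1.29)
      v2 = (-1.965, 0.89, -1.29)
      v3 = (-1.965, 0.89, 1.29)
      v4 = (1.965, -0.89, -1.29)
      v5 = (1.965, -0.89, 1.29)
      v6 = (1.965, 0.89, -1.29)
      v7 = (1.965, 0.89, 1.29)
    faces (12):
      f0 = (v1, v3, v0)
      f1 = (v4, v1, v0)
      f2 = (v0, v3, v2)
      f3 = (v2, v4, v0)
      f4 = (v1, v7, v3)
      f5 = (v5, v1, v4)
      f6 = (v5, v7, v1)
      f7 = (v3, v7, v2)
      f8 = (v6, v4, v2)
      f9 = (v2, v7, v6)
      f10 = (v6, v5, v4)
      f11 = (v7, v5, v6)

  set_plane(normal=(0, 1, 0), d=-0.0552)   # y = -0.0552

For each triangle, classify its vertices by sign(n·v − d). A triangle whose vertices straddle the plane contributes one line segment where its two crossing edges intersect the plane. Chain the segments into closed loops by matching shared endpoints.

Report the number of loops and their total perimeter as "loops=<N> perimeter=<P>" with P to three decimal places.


loops=1 perimeter=13.020

Straddling triangles (8 of 12):
  (v1,v3,v0) [-+-] → (-1.965, -0.0552, 1.29)–(-1.965, -0.0552, -0.080009)  len=1.3700
  (v0,v3,v2) [-++] → (-1.965, -0.0552, -0.080009)–(-1.965, -0.0552, -1.29)  len=1.2100
  (v2,v4,v0) [+--] → (0.121874, -0.0552, -1.29)–(-1.965, -0.0552, -1.29)  len=2.0869
  (v1,v7,v3) [-++] → (-0.121874, -0.0552, 1.29)–(-1.965, -0.0552, 1.29)  len=1.8431
  (v5,v7,v1) [-+-] → (1.965, -0.0552, 1.29)–(-0.121874, -0.0552, 1.29)  len=2.0869
  (v6,v4,v2) [+-+] → (1.965, -0.0552, -1.29)–(0.121874, -0.0552, -1.29)  len=1.8431
  (v6,v5,v4) [+--] → (1.965, -0.0552, 0.080009)–(1.965, -0.0552, -1.29)  len=1.3700
  (v7,v5,v6) [+-+] → (1.965, -0.0552, 1.29)–(1.965, -0.0552, 0.080009)  len=1.2100

Chained into 1 loop(s):
  loop 1: 8 segments, perimeter = 13.0200
Total perimeter = 13.020


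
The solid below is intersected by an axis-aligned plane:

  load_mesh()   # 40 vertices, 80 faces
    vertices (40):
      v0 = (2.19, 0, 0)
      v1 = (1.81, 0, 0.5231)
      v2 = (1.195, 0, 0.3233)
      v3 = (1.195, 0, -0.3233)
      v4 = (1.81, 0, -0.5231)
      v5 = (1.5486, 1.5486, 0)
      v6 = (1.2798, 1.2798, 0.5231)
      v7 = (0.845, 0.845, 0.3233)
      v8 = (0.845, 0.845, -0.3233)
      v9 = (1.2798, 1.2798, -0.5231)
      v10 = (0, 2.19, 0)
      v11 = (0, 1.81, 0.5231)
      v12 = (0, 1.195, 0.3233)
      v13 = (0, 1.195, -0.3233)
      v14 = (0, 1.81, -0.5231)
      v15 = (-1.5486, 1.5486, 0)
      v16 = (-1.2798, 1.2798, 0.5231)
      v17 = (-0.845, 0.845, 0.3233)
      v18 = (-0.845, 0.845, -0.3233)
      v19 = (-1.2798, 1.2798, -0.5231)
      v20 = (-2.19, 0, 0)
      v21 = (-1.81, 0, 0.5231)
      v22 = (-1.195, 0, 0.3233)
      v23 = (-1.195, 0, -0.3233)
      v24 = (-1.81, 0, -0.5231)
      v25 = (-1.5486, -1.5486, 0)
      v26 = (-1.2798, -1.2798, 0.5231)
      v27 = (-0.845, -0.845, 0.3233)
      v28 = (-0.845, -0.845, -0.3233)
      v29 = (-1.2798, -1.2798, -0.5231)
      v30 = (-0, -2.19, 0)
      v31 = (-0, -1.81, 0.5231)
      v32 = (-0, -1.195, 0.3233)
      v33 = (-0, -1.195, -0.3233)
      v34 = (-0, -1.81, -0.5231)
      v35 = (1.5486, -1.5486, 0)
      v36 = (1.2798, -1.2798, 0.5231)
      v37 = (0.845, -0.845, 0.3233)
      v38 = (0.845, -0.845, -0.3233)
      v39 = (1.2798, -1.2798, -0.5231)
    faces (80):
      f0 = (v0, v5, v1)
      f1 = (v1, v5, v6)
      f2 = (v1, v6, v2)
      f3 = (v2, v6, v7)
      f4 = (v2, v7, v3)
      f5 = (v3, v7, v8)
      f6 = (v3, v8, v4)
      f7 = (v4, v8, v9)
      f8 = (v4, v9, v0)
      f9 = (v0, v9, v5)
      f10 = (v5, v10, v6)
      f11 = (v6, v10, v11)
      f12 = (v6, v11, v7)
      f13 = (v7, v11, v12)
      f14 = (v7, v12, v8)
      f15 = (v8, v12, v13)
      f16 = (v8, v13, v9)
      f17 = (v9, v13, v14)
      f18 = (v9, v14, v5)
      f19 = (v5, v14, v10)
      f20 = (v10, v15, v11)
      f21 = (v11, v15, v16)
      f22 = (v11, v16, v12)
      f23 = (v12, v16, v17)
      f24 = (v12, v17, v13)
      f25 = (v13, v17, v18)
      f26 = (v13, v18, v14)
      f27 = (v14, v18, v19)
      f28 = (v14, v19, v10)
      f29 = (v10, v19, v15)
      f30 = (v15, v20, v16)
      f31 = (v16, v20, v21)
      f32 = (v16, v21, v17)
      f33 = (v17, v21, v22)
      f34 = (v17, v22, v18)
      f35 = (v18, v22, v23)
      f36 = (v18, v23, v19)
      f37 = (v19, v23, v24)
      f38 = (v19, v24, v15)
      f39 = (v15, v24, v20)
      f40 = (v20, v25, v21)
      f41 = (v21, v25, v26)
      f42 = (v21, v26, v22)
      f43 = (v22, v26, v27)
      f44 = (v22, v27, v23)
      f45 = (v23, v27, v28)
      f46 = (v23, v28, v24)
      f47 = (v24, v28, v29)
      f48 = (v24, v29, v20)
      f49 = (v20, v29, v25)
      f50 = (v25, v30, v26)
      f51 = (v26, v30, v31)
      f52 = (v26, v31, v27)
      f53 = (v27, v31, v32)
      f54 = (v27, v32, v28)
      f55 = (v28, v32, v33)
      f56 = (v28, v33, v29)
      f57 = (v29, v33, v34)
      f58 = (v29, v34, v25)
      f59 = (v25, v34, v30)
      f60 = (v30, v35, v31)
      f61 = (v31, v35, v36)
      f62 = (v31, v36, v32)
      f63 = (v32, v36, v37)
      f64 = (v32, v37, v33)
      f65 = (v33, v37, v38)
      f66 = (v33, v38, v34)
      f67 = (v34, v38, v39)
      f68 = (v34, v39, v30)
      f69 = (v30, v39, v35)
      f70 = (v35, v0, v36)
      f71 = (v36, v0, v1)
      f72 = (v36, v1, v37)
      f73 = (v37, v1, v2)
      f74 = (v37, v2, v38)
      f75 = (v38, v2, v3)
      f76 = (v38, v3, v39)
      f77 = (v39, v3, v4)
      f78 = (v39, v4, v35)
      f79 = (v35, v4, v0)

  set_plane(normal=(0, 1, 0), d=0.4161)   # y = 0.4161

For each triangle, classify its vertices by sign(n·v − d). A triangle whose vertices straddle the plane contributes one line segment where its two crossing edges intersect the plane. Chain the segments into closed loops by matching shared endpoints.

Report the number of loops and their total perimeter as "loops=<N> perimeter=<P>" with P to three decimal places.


Straddling triangles (20 of 80):
  (v0,v5,v1) [-+-] → (2.01766, 0.4161, 0)–(1.73976, 0.4161, 0.382546)  len=0.4728
  (v1,v5,v6) [-++] → (1.73976, 0.4161, 0.382546)–(1.63762, 0.4161, 0.5231)  len=0.1738
  (v1,v6,v2) [-+-] → (1.63762, 0.4161, 0.5231)–(1.22257, 0.4161, 0.388261)  len=0.4364
  (v2,v6,v7) [-++] → (1.22257, 0.4161, 0.388261)–(1.02265, 0.4161, 0.3233)  len=0.2102
  (v2,v7,v3) [-+-] → (1.02265, 0.4161, 0.3233)–(1.02265, 0.4161, -0.00489733)  len=0.3282
  (v3,v7,v8) [-++] → (1.02265, 0.4161, -0.00489733)–(1.02265, 0.4161, -0.3233)  len=0.3184
  (v3,v8,v4) [-+-] → (1.02265, 0.4161, -0.3233)–(1.33481, 0.4161, -0.424713)  len=0.3282
  (v4,v8,v9) [-++] → (1.33481, 0.4161, -0.424713)–(1.63762, 0.4161, -0.5231)  len=0.3184
  (v4,v9,v0) [-+-] → (1.63762, 0.4161, -0.5231)–(1.89407, 0.4161, -0.170075)  len=0.4363
  (v0,v9,v5) [-++] → (1.89407, 0.4161, -0.170075)–(2.01766, 0.4161, 0)  len=0.2102
  (v15,v20,v16) [+-+] → (-2.01766, 0.4161, 0)–(-1.89407, 0.4161, 0.170075)  len=0.2102
  (v16,v20,v21) [+--] → (-1.89407, 0.4161, 0.170075)–(-1.63762, 0.4161, 0.5231)  len=0.4363
  (v16,v21,v17) [+-+] → (-1.63762, 0.4161, 0.5231)–(-1.33481, 0.4161, 0.424713)  len=0.3184
  (v17,v21,v22) [+--] → (-1.33481, 0.4161, 0.424713)–(-1.02265, 0.4161, 0.3233)  len=0.3282
  (v17,v22,v18) [+-+] → (-1.02265, 0.4161, 0.3233)–(-1.02265, 0.4161, 0.00489733)  len=0.3184
  (v18,v22,v23) [+--] → (-1.02265, 0.4161, 0.00489733)–(-1.02265, 0.4161, -0.3233)  len=0.3282
  (v18,v23,v19) [+-+] → (-1.02265, 0.4161, -0.3233)–(-1.22257, 0.4161, -0.388261)  len=0.2102
  (v19,v23,v24) [+--] → (-1.22257, 0.4161, -0.388261)–(-1.63762, 0.4161, -0.5231)  len=0.4364
  (v19,v24,v15) [+-+] → (-1.63762, 0.4161, -0.5231)–(-1.73976, 0.4161, -0.382546)  len=0.1738
  (v15,v24,v20) [+--] → (-1.73976, 0.4161, -0.382546)–(-2.01766, 0.4161, 0)  len=0.4728

Chained into 2 loop(s):
  loop 1: 10 segments, perimeter = 3.2330
  loop 2: 10 segments, perimeter = 3.2330
Total perimeter = 6.466

loops=2 perimeter=6.466


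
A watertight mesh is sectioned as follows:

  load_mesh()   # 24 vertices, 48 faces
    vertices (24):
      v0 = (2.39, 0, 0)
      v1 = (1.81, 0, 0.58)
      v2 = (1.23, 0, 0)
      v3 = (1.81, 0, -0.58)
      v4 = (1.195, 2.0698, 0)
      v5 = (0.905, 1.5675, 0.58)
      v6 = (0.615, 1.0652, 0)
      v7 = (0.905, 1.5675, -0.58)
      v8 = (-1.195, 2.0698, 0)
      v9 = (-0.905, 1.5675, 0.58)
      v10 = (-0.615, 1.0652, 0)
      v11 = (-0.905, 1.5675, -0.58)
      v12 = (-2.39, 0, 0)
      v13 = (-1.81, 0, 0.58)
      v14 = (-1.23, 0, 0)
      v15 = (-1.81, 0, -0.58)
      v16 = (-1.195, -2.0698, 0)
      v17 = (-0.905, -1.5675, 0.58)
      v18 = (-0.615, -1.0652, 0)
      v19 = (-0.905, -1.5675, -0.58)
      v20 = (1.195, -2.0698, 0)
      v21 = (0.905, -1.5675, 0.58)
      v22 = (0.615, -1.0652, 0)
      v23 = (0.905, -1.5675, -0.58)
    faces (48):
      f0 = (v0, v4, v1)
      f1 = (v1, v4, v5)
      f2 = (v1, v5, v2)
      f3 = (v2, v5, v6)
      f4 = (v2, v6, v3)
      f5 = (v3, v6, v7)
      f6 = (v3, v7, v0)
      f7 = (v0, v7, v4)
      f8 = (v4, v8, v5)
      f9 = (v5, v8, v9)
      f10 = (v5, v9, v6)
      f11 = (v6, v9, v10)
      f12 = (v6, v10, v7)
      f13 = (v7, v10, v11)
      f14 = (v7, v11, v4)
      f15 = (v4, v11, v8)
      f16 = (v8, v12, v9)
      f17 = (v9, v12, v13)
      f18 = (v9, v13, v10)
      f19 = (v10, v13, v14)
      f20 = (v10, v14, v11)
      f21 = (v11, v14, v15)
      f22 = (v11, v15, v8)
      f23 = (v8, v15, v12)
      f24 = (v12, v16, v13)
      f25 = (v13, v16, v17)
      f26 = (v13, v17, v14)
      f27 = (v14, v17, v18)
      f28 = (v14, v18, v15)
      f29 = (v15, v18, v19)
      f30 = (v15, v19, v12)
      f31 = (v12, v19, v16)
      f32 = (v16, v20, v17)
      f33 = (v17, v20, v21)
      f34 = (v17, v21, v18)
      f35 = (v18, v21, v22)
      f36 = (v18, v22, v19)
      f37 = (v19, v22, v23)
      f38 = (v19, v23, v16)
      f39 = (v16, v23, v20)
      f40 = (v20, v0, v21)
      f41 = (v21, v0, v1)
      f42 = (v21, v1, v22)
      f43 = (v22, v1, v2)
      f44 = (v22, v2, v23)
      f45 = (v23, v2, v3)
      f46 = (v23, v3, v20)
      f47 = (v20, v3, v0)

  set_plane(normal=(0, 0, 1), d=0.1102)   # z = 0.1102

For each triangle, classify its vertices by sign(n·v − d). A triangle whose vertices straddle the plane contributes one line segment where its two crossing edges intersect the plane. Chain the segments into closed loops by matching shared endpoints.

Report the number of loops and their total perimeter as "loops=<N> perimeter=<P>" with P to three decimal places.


loops=2 perimeter=21.720

Straddling triangles (24 of 48):
  (v0,v4,v1) [--+] → (1.31185, 1.67654, 0.1102)–(2.2798, 0, 0.1102)  len=1.9359
  (v1,v4,v5) [+-+] → (1.31185, 1.67654, 0.1102)–(1.1399, 1.97436, 0.1102)  len=0.3439
  (v1,v5,v2) [++-] → (1.16825, 0.297825, 0.1102)–(1.3402, 0, 0.1102)  len=0.3439
  (v2,v5,v6) [-+-] → (1.16825, 0.297825, 0.1102)–(0.6701, 1.16064, 0.1102)  len=0.9963
  (v4,v8,v5) [--+] → (-0.796, 1.97436, 0.1102)–(1.1399, 1.97436, 0.1102)  len=1.9359
  (v5,v8,v9) [+-+] → (-0.796, 1.97436, 0.1102)–(-1.1399, 1.97436, 0.1102)  len=0.3439
  (v5,v9,v6) [++-] → (0.3262, 1.16064, 0.1102)–(0.6701, 1.16064, 0.1102)  len=0.3439
  (v6,v9,v10) [-+-] → (0.3262, 1.16064, 0.1102)–(-0.6701, 1.16064, 0.1102)  len=0.9963
  (v8,v12,v9) [--+] → (-2.10785, 0.297825, 0.1102)–(-1.1399, 1.97436, 0.1102)  len=1.9359
  (v9,v12,v13) [+-+] → (-2.10785, 0.297825, 0.1102)–(-2.2798, 0, 0.1102)  len=0.3439
  (v9,v13,v10) [++-] → (-0.84205, 0.862812, 0.1102)–(-0.6701, 1.16064, 0.1102)  len=0.3439
  (v10,v13,v14) [-+-] → (-0.84205, 0.862812, 0.1102)–(-1.3402, 0, 0.1102)  len=0.9963
  (v12,v16,v13) [--+] → (-1.31185, -1.67654, 0.1102)–(-2.2798, 0, 0.1102)  len=1.9359
  (v13,v16,v17) [+-+] → (-1.31185, -1.67654, 0.1102)–(-1.1399, -1.97436, 0.1102)  len=0.3439
  (v13,v17,v14) [++-] → (-1.16825, -0.297825, 0.1102)–(-1.3402, 0, 0.1102)  len=0.3439
  (v14,v17,v18) [-+-] → (-1.16825, -0.297825, 0.1102)–(-0.6701, -1.16064, 0.1102)  len=0.9963
  (v16,v20,v17) [--+] → (0.796, -1.97436, 0.1102)–(-1.1399, -1.97436, 0.1102)  len=1.9359
  (v17,v20,v21) [+-+] → (0.796, -1.97436, 0.1102)–(1.1399, -1.97436, 0.1102)  len=0.3439
  (v17,v21,v18) [++-] → (-0.3262, -1.16064, 0.1102)–(-0.6701, -1.16064, 0.1102)  len=0.3439
  (v18,v21,v22) [-+-] → (-0.3262, -1.16064, 0.1102)–(0.6701, -1.16064, 0.1102)  len=0.9963
  (v20,v0,v21) [--+] → (2.10785, -0.297825, 0.1102)–(1.1399, -1.97436, 0.1102)  len=1.9359
  (v21,v0,v1) [+-+] → (2.10785, -0.297825, 0.1102)–(2.2798, 0, 0.1102)  len=0.3439
  (v21,v1,v22) [++-] → (0.84205, -0.862812, 0.1102)–(0.6701, -1.16064, 0.1102)  len=0.3439
  (v22,v1,v2) [-+-] → (0.84205, -0.862812, 0.1102)–(1.3402, 0, 0.1102)  len=0.9963

Chained into 2 loop(s):
  loop 1: 12 segments, perimeter = 13.6788
  loop 2: 12 segments, perimeter = 8.0412
Total perimeter = 21.720


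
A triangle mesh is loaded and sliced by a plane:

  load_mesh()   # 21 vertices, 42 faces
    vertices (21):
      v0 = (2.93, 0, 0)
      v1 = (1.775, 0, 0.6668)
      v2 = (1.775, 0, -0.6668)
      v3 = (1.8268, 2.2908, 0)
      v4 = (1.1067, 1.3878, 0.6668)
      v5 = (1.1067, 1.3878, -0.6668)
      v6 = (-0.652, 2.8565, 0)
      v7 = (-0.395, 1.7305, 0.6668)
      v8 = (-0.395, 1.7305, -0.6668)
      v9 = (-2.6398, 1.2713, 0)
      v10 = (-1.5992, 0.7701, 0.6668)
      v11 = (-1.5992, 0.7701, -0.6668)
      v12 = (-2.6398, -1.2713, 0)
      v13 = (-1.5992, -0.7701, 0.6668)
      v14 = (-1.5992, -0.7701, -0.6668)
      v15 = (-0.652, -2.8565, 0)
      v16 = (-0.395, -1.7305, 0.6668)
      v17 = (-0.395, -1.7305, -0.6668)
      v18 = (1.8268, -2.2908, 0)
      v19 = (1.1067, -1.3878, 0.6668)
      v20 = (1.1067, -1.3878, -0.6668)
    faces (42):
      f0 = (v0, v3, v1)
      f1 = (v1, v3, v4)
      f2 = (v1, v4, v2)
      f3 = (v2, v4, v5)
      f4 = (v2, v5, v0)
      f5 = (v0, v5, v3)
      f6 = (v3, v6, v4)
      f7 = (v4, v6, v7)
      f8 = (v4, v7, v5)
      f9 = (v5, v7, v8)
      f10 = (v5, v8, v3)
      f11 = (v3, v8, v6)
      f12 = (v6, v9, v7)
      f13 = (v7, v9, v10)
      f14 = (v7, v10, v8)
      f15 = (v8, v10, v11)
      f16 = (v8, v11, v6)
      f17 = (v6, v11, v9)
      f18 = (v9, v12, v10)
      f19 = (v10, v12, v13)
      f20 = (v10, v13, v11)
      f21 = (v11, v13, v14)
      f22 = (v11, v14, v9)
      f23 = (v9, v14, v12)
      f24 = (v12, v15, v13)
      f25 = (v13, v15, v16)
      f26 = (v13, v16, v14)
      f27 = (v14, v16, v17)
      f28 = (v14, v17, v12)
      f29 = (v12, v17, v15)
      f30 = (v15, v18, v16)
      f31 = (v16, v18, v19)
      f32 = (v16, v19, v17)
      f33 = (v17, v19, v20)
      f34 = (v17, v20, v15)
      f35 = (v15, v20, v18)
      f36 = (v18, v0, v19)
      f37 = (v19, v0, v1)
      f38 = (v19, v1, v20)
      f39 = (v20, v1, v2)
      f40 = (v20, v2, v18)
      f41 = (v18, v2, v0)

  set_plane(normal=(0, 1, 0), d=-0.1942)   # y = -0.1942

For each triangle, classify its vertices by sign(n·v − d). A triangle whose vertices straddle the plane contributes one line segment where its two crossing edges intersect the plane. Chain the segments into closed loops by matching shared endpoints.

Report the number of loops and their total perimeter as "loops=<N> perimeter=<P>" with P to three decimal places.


loops=2 perimeter=7.806

Straddling triangles (12 of 42):
  (v9,v12,v10) [+-+] → (-2.6398, -0.1942, 0)–(-2.09075, -0.1942, 0.351822)  len=0.6521
  (v10,v12,v13) [+--] → (-2.09075, -0.1942, 0.351822)–(-1.5992, -0.1942, 0.6668)  len=0.5838
  (v10,v13,v11) [+-+] → (-1.5992, -0.1942, 0.6668)–(-1.5992, -0.1942, 0.16815)  len=0.4986
  (v11,v13,v14) [+--] → (-1.5992, -0.1942, 0.16815)–(-1.5992, -0.1942, -0.6668)  len=0.8350
  (v11,v14,v9) [+-+] → (-1.5992, -0.1942, -0.6668)–(-1.89276, -0.1942, -0.478689)  len=0.3487
  (v9,v14,v12) [+--] → (-1.89276, -0.1942, -0.478689)–(-2.6398, -0.1942, 0)  len=0.8872
  (v18,v0,v19) [-+-] → (2.83648, -0.1942, 0)–(2.67486, -0.1942, 0.0933078)  len=0.1866
  (v19,v0,v1) [-++] → (2.67486, -0.1942, 0.0933078)–(1.68148, -0.1942, 0.6668)  len=1.1470
  (v19,v1,v20) [-+-] → (1.68148, -0.1942, 0.6668)–(1.68148, -0.1942, 0.480184)  len=0.1866
  (v20,v1,v2) [-++] → (1.68148, -0.1942, 0.480184)–(1.68148, -0.1942, -0.6668)  len=1.1470
  (v20,v2,v18) [-+-] → (1.68148, -0.1942, -0.6668)–(1.77939, -0.1942, -0.610273)  len=0.1131
  (v18,v2,v0) [-++] → (1.77939, -0.1942, -0.610273)–(2.83648, -0.1942, 0)  len=1.2206

Chained into 2 loop(s):
  loop 1: 6 segments, perimeter = 3.8054
  loop 2: 6 segments, perimeter = 4.0009
Total perimeter = 7.806


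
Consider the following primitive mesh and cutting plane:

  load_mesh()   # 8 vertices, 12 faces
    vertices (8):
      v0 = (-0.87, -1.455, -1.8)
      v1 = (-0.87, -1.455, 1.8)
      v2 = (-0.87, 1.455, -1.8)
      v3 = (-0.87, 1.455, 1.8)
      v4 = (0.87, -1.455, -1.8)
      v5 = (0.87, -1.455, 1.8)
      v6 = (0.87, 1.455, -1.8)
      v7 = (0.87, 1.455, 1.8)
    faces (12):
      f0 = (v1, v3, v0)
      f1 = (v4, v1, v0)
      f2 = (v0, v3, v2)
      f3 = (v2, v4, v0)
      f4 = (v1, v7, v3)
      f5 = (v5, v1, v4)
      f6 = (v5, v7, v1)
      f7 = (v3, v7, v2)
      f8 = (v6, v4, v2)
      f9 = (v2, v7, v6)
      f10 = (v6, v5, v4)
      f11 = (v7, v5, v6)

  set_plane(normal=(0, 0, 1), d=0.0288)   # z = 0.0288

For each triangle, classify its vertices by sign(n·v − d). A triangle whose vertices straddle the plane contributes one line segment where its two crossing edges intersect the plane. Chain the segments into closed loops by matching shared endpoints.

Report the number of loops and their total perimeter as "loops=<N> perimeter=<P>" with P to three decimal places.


loops=1 perimeter=9.300

Straddling triangles (8 of 12):
  (v1,v3,v0) [++-] → (-0.87, 0.02328, 0.0288)–(-0.87, -1.455, 0.0288)  len=1.4783
  (v4,v1,v0) [-+-] → (-0.01392, -1.455, 0.0288)–(-0.87, -1.455, 0.0288)  len=0.8561
  (v0,v3,v2) [-+-] → (-0.87, 0.02328, 0.0288)–(-0.87, 1.455, 0.0288)  len=1.4317
  (v5,v1,v4) [++-] → (-0.01392, -1.455, 0.0288)–(0.87, -1.455, 0.0288)  len=0.8839
  (v3,v7,v2) [++-] → (0.01392, 1.455, 0.0288)–(-0.87, 1.455, 0.0288)  len=0.8839
  (v2,v7,v6) [-+-] → (0.01392, 1.455, 0.0288)–(0.87, 1.455, 0.0288)  len=0.8561
  (v6,v5,v4) [-+-] → (0.87, -0.02328, 0.0288)–(0.87, -1.455, 0.0288)  len=1.4317
  (v7,v5,v6) [++-] → (0.87, -0.02328, 0.0288)–(0.87, 1.455, 0.0288)  len=1.4783

Chained into 1 loop(s):
  loop 1: 8 segments, perimeter = 9.3000
Total perimeter = 9.300


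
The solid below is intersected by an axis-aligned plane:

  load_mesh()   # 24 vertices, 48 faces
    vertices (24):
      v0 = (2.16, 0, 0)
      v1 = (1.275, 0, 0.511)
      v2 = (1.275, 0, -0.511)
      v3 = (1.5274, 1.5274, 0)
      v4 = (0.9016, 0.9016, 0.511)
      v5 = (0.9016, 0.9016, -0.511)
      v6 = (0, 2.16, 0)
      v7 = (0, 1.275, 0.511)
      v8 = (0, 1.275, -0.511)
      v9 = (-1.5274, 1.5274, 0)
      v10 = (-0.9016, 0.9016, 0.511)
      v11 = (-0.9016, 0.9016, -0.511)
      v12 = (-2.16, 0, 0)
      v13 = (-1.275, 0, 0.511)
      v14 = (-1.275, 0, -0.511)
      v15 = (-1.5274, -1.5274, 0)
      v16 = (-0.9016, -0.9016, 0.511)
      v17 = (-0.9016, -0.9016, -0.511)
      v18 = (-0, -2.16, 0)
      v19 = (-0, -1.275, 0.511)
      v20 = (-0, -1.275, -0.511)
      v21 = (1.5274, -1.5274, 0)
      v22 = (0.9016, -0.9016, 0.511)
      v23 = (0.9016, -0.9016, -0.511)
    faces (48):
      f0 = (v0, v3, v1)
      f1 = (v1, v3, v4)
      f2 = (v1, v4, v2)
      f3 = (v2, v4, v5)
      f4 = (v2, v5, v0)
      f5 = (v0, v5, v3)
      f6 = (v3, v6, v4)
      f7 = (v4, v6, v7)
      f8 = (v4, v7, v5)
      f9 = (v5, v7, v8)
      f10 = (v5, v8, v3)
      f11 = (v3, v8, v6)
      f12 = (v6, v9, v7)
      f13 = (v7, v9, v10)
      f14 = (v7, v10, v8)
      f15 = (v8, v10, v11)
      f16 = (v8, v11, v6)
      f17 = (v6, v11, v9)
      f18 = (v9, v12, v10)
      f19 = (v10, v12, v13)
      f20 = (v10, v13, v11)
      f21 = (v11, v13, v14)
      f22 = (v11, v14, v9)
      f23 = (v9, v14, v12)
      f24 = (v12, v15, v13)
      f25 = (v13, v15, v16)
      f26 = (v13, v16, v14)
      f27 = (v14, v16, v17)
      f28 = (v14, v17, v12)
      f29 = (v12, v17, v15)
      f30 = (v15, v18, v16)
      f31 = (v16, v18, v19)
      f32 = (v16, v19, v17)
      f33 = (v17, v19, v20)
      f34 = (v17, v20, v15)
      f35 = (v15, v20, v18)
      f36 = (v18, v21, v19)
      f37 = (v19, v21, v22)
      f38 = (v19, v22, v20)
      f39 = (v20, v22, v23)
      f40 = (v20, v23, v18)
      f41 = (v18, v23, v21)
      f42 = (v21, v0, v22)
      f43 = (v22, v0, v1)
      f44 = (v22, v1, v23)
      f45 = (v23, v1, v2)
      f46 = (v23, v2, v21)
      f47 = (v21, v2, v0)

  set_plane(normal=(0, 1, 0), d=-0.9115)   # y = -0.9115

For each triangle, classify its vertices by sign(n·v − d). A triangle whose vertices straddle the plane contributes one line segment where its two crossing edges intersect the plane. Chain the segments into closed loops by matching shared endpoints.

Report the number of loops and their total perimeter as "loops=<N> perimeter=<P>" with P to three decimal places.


loops=2 perimeter=6.206

Straddling triangles (16 of 48):
  (v12,v15,v13) [+-+] → (-1.78249, -0.9115, 0)–(-1.42562, -0.9115, 0.206053)  len=0.4121
  (v13,v15,v16) [+-+] → (-1.42562, -0.9115, 0.206053)–(-0.9115, -0.9115, 0.502916)  len=0.5937
  (v12,v17,v15) [++-] → (-0.9115, -0.9115, -0.502916)–(-1.78249, -0.9115, 0)  len=1.0058
  (v15,v18,v16) [--+] → (-0.894507, -0.9115, 0.50698)–(-0.9115, -0.9115, 0.502916)  len=0.0175
  (v16,v18,v19) [+--] → (-0.894507, -0.9115, 0.50698)–(-0.877696, -0.9115, 0.511)  len=0.0173
  (v16,v19,v17) [+-+] → (-0.877696, -0.9115, 0.511)–(-0.877696, -0.9115, -0.483904)  len=0.9949
  (v17,v19,v20) [+--] → (-0.877696, -0.9115, -0.483904)–(-0.877696, -0.9115, -0.511)  len=0.0271
  (v17,v20,v15) [+--] → (-0.877696, -0.9115, -0.511)–(-0.9115, -0.9115, -0.502916)  len=0.0348
  (v19,v21,v22) [--+] → (0.9115, -0.9115, 0.502916)–(0.877696, -0.9115, 0.511)  len=0.0348
  (v19,v22,v20) [-+-] → (0.877696, -0.9115, 0.511)–(0.877696, -0.9115, 0.483904)  len=0.0271
  (v20,v22,v23) [-++] → (0.877696, -0.9115, 0.483904)–(0.877696, -0.9115, -0.511)  len=0.9949
  (v20,v23,v18) [-+-] → (0.877696, -0.9115, -0.511)–(0.894507, -0.9115, -0.50698)  len=0.0173
  (v18,v23,v21) [-+-] → (0.894507, -0.9115, -0.50698)–(0.9115, -0.9115, -0.502916)  len=0.0175
  (v21,v0,v22) [-++] → (1.78249, -0.9115, 0)–(0.9115, -0.9115, 0.502916)  len=1.0058
  (v23,v2,v21) [++-] → (1.42562, -0.9115, -0.206053)–(0.9115, -0.9115, -0.502916)  len=0.5937
  (v21,v2,v0) [-++] → (1.42562, -0.9115, -0.206053)–(1.78249, -0.9115, 0)  len=0.4121

Chained into 2 loop(s):
  loop 1: 8 segments, perimeter = 3.1030
  loop 2: 8 segments, perimeter = 3.1030
Total perimeter = 6.206
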